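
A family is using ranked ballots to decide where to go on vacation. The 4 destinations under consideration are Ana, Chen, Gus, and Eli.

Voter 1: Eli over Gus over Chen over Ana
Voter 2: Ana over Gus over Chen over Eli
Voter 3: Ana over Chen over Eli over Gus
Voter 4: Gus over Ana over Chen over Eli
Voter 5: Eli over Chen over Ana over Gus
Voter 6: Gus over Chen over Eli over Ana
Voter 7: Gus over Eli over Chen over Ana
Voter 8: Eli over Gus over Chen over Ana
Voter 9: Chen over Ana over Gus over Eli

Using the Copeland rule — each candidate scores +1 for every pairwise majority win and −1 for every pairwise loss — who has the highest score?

Gus

Pairwise results:
  Ana vs Chen: Chen wins 6–3.
  Ana vs Gus: Gus wins 5–4.
  Ana vs Eli: Eli wins 5–4.
  Chen vs Gus: Gus wins 6–3.
  Chen vs Eli: Chen wins 5–4.
  Gus vs Eli: Gus wins 5–4.
Copeland scores (wins − losses):
  Ana: 0 − 3 = -3
  Chen: 2 − 1 = 1
  Gus: 3 − 0 = 3
  Eli: 1 − 2 = -1
Gus has the best Copeland score.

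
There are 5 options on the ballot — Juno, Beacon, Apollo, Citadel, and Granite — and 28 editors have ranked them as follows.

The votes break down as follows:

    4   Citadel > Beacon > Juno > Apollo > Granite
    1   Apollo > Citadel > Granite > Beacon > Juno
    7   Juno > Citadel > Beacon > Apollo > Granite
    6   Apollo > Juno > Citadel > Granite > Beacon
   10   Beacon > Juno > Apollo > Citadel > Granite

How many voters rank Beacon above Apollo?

Ballots ranking Beacon above Apollo: 4+7+10 = 21.
Ballots ranking Apollo above Beacon: 1+6 = 7.
So 21 of 28 voters prefer Beacon to Apollo.

21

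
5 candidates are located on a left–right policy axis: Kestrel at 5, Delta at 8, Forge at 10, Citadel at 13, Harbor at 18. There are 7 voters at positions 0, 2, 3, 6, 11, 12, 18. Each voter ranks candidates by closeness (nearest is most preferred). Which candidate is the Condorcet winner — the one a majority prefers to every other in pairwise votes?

Kestrel

With single-peaked preferences on a line, the Condorcet winner is the candidate closest to the median voter.
The median voter (position 6) is closest to Kestrel at 5.
Check: Kestrel vs Forge — voters closer to Kestrel: 4 of 7.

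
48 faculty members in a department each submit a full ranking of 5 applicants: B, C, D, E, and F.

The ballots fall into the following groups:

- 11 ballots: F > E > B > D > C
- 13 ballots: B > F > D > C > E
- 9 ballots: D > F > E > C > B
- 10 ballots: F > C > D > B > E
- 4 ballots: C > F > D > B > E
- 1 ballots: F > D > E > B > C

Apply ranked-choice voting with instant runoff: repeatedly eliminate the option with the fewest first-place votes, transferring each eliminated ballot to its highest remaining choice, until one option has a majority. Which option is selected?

Round 1: F 22, B 13, D 9, C 4, E 0. E has the fewest and is eliminated.
Round 2: F 22, B 13, D 9, C 4. C has the fewest and is eliminated.
Round 3: F 26, B 13, D 9. F has a majority.

F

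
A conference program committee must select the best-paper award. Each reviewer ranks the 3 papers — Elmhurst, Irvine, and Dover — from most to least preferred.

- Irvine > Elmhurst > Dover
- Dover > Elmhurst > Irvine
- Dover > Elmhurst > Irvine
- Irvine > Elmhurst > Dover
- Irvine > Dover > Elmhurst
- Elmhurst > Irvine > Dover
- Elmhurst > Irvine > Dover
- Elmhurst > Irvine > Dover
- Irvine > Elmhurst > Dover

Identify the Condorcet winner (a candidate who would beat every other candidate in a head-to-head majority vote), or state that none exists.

Head-to-head results (9 voters total):
Elmhurst vs Irvine: Elmhurst wins 5–4.
Elmhurst vs Dover: Elmhurst wins 6–3.
Irvine vs Dover: Irvine wins 7–2.
Elmhurst beats each rival — Irvine (5–4), Dover (6–3) — so Elmhurst is the Condorcet winner.

Elmhurst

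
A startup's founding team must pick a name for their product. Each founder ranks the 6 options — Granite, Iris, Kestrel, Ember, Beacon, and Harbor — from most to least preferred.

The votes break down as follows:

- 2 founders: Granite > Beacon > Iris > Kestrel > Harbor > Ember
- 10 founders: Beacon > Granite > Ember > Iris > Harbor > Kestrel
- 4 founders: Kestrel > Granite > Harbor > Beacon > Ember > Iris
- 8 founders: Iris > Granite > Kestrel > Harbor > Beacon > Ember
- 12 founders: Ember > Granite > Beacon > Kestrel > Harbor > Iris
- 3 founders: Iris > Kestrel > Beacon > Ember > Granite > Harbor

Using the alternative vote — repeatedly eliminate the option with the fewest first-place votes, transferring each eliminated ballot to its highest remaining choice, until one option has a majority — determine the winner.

Round 1: Ember 12, Iris 11, Beacon 10, Kestrel 4, Granite 2, Harbor 0. Harbor has the fewest and is eliminated.
Round 2: Ember 12, Iris 11, Beacon 10, Kestrel 4, Granite 2. Granite has the fewest and is eliminated.
Round 3: Ember 12, Beacon 12, Iris 11, Kestrel 4. Kestrel has the fewest and is eliminated.
Round 4: Beacon 16, Ember 12, Iris 11. Iris has the fewest and is eliminated.
Round 5: Beacon 27, Ember 12. Beacon has a majority.

Beacon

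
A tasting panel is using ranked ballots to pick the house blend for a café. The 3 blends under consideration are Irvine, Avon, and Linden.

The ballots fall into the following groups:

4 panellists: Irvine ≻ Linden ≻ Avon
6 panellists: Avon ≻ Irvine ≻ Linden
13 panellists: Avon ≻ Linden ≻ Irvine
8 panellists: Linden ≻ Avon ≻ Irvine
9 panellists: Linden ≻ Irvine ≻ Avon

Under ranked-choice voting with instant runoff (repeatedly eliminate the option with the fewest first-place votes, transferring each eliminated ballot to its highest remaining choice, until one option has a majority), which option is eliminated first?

Round 1: Avon 19, Linden 17, Irvine 4. Irvine has the fewest and is eliminated.
Round 2: Linden 21, Avon 19. Linden has a majority.

Irvine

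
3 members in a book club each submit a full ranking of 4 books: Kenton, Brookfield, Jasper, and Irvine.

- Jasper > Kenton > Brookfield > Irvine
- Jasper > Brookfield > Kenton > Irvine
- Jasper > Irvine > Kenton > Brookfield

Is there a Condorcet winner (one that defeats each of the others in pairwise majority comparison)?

Yes

Head-to-head results (3 voters total):
Kenton vs Brookfield: Kenton wins 2–1.
Kenton vs Jasper: Jasper wins 3–0.
Kenton vs Irvine: Kenton wins 2–1.
Brookfield vs Jasper: Jasper wins 3–0.
Brookfield vs Irvine: Brookfield wins 2–1.
Jasper vs Irvine: Jasper wins 3–0.
Jasper beats each rival — Kenton (3–0), Brookfield (3–0), Irvine (3–0) — so Jasper is the Condorcet winner.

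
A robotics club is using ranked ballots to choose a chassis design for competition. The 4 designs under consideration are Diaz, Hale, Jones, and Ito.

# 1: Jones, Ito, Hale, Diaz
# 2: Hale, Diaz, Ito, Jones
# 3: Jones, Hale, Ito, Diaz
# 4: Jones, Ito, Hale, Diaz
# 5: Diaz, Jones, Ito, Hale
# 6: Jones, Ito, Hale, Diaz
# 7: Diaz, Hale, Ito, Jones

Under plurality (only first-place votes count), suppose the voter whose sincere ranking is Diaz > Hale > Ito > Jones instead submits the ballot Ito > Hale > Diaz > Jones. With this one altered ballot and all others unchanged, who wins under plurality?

First-place totals with the altered ballot: Diaz 1, Hale 1, Jones 4, Ito 1.
The winner is unchanged: still Jones.

Jones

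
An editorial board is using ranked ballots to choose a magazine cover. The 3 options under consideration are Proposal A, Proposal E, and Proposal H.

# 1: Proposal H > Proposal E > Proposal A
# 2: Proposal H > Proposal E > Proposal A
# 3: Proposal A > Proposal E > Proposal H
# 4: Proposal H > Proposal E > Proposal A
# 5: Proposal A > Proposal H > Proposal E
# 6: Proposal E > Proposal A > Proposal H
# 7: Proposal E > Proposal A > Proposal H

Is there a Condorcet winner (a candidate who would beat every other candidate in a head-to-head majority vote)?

No

Head-to-head results (7 voters total):
Proposal A vs Proposal E: Proposal E wins 5–2.
Proposal A vs Proposal H: Proposal A wins 4–3.
Proposal E vs Proposal H: Proposal H wins 4–3.
No candidate beats all others: Proposal A beats Proposal H beats Proposal E beats Proposal A, a majority cycle.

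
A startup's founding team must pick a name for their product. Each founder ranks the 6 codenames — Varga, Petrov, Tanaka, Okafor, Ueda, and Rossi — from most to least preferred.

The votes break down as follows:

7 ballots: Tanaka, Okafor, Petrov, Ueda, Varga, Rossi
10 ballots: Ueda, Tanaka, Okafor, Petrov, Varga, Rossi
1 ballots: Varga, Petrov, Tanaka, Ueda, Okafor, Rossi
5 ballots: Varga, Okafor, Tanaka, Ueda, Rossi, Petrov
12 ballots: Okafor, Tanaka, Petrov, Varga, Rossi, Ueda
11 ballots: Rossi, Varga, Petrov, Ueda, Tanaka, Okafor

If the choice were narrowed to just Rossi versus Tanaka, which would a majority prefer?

Tanaka

Ballots ranking Rossi above Tanaka: 11.
Ballots ranking Tanaka above Rossi: 7+10+1+5+12 = 35.
Tanaka wins the head-to-head, 35–11.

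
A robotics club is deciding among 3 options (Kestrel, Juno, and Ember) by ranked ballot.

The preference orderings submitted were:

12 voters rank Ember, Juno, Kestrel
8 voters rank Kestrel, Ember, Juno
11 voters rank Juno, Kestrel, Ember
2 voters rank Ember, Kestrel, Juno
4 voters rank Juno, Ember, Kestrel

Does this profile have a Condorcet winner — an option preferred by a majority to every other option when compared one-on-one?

No

Head-to-head results (37 voters total):
Kestrel vs Juno: Juno wins 27–10.
Kestrel vs Ember: Kestrel wins 19–18.
Juno vs Ember: Ember wins 22–15.
No candidate beats all others: Kestrel beats Ember beats Juno beats Kestrel, a majority cycle.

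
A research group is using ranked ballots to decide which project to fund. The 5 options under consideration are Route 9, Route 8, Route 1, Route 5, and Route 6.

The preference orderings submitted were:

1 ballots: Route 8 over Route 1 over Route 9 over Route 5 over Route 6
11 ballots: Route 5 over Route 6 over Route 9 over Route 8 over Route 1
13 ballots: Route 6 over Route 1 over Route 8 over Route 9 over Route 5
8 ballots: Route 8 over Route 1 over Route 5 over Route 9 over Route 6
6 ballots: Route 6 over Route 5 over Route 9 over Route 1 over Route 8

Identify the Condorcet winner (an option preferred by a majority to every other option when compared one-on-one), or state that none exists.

No Condorcet winner

Head-to-head results (39 voters total):
Route 9 vs Route 8: Route 8 wins 22–17.
Route 9 vs Route 1: Route 1 wins 22–17.
Route 9 vs Route 5: Route 5 wins 25–14.
Route 9 vs Route 6: Route 6 wins 30–9.
Route 8 vs Route 1: Route 8 wins 20–19.
Route 8 vs Route 5: Route 8 wins 22–17.
Route 8 vs Route 6: Route 6 wins 30–9.
Route 1 vs Route 5: Route 1 wins 22–17.
Route 1 vs Route 6: Route 6 wins 30–9.
Route 5 vs Route 6: Route 5 wins 20–19.
No candidate beats all others: Route 8 beats Route 5 beats Route 6 beats Route 8, a majority cycle.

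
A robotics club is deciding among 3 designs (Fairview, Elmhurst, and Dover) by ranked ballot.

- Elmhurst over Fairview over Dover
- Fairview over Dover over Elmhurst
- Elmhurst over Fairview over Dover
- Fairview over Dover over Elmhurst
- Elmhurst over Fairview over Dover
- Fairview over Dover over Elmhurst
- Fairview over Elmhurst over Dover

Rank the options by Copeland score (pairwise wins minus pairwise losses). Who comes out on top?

Pairwise results:
  Fairview vs Elmhurst: Fairview wins 4–3.
  Fairview vs Dover: Fairview wins 7–0.
  Elmhurst vs Dover: Elmhurst wins 4–3.
Copeland scores (wins − losses):
  Fairview: 2 − 0 = 2
  Elmhurst: 1 − 1 = 0
  Dover: 0 − 2 = -2
Fairview has the best Copeland score.

Fairview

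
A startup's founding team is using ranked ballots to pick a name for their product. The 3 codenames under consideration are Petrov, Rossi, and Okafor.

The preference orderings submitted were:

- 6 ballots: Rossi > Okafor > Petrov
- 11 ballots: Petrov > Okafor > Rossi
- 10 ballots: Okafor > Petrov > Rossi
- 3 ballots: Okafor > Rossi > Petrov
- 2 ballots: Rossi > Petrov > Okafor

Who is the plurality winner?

Okafor

First-place vote totals:
  Petrov: 11
  Rossi: 8
  Okafor: 13
Okafor has the most first-place votes.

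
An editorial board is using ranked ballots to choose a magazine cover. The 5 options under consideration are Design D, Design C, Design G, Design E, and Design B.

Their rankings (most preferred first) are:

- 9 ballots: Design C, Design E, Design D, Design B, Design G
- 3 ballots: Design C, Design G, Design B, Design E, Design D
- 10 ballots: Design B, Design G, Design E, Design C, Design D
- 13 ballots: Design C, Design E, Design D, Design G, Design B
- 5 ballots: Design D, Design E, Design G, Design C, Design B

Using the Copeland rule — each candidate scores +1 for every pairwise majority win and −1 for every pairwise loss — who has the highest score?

Pairwise results:
  Design D vs Design C: Design C wins 35–5.
  Design D vs Design G: Design D wins 27–13.
  Design D vs Design E: Design E wins 35–5.
  Design D vs Design B: Design D wins 27–13.
  Design C vs Design G: Design C wins 25–15.
  Design C vs Design E: Design C wins 25–15.
  Design C vs Design B: Design C wins 30–10.
  Design G vs Design E: Design E wins 27–13.
  Design G vs Design B: Design G wins 21–19.
  Design E vs Design B: Design E wins 27–13.
Copeland scores (wins − losses):
  Design D: 2 − 2 = 0
  Design C: 4 − 0 = 4
  Design G: 1 − 3 = -2
  Design E: 3 − 1 = 2
  Design B: 0 − 4 = -4
Design C has the best Copeland score.

Design C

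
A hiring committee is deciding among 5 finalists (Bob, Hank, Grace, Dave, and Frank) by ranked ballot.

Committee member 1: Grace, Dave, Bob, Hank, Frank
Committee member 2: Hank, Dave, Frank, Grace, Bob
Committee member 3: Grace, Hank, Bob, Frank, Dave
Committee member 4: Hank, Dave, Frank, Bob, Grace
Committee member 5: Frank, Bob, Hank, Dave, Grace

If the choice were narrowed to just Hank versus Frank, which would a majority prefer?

Ballots ranking Hank above Frank: 4.
Ballots ranking Frank above Hank: 1.
Hank wins the head-to-head, 4–1.

Hank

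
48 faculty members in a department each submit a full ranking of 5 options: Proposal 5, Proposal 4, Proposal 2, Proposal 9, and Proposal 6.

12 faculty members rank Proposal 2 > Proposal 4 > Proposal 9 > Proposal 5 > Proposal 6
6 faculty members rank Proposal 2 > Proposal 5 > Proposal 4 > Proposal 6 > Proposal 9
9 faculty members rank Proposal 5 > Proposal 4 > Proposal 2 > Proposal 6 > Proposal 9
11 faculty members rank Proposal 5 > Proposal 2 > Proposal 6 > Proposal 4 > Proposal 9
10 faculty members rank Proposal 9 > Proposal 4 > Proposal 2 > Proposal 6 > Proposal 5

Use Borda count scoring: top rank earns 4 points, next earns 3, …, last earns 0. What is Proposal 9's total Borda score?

64

Borda scores:
  Proposal 5: 12·1 + 6·3 + 9·4 + 11·4 + 10·0 = 110
  Proposal 4: 12·3 + 6·2 + 9·3 + 11·1 + 10·3 = 116
  Proposal 2: 12·4 + 6·4 + 9·2 + 11·3 + 10·2 = 143
  Proposal 9: 12·2 + 6·0 + 9·0 + 11·0 + 10·4 = 64
  Proposal 6: 12·0 + 6·1 + 9·1 + 11·2 + 10·1 = 47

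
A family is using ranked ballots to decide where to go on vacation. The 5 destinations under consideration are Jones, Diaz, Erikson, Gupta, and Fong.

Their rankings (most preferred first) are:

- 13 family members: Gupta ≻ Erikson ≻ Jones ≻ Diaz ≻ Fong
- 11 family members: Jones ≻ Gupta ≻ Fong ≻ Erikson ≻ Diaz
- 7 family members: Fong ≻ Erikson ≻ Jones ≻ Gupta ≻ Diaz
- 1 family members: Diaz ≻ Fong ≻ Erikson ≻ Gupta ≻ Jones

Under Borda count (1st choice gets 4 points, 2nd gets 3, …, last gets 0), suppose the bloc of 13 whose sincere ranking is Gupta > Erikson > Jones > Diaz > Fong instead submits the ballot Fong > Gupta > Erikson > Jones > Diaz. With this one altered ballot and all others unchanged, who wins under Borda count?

Fong

Borda totals with the altered ballot: Jones 71, Diaz 4, Erikson 60, Gupta 80, Fong 105.
The switch changes the winner from Gupta to Fong.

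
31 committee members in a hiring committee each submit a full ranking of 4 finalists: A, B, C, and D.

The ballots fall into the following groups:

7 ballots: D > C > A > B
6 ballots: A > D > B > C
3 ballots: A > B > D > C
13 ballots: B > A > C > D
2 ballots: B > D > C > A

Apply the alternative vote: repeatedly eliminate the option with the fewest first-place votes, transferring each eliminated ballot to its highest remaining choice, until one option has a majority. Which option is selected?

A

Round 1: B 15, A 9, D 7, C 0. C has the fewest and is eliminated.
Round 2: B 15, A 9, D 7. D has the fewest and is eliminated.
Round 3: A 16, B 15. A has a majority.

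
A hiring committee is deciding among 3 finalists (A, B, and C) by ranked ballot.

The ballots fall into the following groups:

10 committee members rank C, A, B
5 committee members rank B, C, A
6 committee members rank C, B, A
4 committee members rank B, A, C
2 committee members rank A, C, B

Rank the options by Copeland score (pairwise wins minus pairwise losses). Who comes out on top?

C

Pairwise results:
  A vs B: B wins 15–12.
  A vs C: C wins 21–6.
  B vs C: C wins 18–9.
Copeland scores (wins − losses):
  A: 0 − 2 = -2
  B: 1 − 1 = 0
  C: 2 − 0 = 2
C has the best Copeland score.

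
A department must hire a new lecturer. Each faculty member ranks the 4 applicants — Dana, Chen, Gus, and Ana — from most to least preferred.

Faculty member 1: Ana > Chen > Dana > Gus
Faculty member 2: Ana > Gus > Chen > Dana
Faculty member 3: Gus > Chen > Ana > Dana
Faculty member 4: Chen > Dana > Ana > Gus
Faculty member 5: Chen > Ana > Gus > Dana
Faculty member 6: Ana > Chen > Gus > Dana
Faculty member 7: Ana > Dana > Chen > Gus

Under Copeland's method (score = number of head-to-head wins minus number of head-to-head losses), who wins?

Ana

Pairwise results:
  Dana vs Chen: Chen wins 6–1.
  Dana vs Gus: Gus wins 4–3.
  Dana vs Ana: Ana wins 6–1.
  Chen vs Gus: Chen wins 5–2.
  Chen vs Ana: Ana wins 4–3.
  Gus vs Ana: Ana wins 6–1.
Copeland scores (wins − losses):
  Dana: 0 − 3 = -3
  Chen: 2 − 1 = 1
  Gus: 1 − 2 = -1
  Ana: 3 − 0 = 3
Ana has the best Copeland score.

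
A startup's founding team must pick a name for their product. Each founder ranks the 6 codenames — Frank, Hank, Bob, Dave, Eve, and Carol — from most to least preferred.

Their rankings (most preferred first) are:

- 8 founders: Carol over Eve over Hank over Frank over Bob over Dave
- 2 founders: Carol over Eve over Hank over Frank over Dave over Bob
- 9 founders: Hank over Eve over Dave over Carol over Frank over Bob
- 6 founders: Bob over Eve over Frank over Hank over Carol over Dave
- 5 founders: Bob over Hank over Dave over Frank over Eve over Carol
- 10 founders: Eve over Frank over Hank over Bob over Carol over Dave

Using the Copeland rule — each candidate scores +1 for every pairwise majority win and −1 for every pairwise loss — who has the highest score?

Eve

Pairwise results:
  Frank vs Hank: Hank wins 24–16.
  Frank vs Bob: Frank wins 29–11.
  Frank vs Dave: Frank wins 26–14.
  Frank vs Eve: Eve wins 35–5.
  Frank vs Carol: Frank wins 21–19.
  Hank vs Bob: Hank wins 29–11.
  Hank vs Dave: Hank wins 40–0.
  Hank vs Eve: Eve wins 26–14.
  Hank vs Carol: Hank wins 30–10.
  Bob vs Dave: Bob wins 29–11.
  Bob vs Eve: Eve wins 29–11.
  Bob vs Carol: Bob wins 21–19.
  Dave vs Eve: Eve wins 35–5.
  Dave vs Carol: Carol wins 26–14.
  Eve vs Carol: Eve wins 30–10.
Copeland scores (wins − losses):
  Frank: 3 − 2 = 1
  Hank: 4 − 1 = 3
  Bob: 2 − 3 = -1
  Dave: 0 − 5 = -5
  Eve: 5 − 0 = 5
  Carol: 1 − 4 = -3
Eve has the best Copeland score.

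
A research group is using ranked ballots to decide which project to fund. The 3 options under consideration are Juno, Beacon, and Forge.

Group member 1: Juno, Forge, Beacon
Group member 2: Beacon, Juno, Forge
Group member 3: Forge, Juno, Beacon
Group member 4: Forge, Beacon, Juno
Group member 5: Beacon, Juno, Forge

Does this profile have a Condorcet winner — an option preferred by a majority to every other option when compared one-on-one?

No

Head-to-head results (5 voters total):
Juno vs Beacon: Beacon wins 3–2.
Juno vs Forge: Juno wins 3–2.
Beacon vs Forge: Forge wins 3–2.
No candidate beats all others: Juno beats Forge beats Beacon beats Juno, a majority cycle.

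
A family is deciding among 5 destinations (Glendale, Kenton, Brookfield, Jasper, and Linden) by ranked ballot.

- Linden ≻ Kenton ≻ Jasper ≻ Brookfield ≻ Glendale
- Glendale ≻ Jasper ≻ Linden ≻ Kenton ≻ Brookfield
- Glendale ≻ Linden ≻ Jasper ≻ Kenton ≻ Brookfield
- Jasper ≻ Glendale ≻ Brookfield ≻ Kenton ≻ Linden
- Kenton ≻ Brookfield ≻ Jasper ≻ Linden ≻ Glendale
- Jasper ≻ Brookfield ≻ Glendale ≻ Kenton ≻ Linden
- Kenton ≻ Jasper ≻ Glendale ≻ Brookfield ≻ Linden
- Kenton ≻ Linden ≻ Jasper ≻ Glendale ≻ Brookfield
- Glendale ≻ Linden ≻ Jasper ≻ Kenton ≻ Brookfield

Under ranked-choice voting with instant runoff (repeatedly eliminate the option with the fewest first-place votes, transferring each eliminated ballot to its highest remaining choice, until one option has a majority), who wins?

Glendale

Round 1: Glendale 3, Kenton 3, Jasper 2, Linden 1, Brookfield 0. Brookfield has the fewest and is eliminated.
Round 2: Glendale 3, Kenton 3, Jasper 2, Linden 1. Linden has the fewest and is eliminated.
Round 3: Kenton 4, Glendale 3, Jasper 2. Jasper has the fewest and is eliminated.
Round 4: Glendale 5, Kenton 4. Glendale has a majority.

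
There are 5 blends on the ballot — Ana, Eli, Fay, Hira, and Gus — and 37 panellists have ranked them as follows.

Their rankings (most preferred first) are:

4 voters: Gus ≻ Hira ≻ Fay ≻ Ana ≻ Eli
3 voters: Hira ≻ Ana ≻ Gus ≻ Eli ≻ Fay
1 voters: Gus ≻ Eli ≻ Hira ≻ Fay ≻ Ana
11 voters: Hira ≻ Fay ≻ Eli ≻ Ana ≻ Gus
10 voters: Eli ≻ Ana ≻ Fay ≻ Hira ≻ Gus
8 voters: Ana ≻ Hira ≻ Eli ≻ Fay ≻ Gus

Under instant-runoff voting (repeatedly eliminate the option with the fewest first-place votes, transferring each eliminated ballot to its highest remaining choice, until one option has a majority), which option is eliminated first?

Fay

Round 1: Hira 14, Eli 10, Ana 8, Gus 5, Fay 0. Fay has the fewest and is eliminated.
Round 2: Hira 14, Eli 10, Ana 8, Gus 5. Gus has the fewest and is eliminated.
Round 3: Hira 18, Eli 11, Ana 8. Ana has the fewest and is eliminated.
Round 4: Hira 26, Eli 11. Hira has a majority.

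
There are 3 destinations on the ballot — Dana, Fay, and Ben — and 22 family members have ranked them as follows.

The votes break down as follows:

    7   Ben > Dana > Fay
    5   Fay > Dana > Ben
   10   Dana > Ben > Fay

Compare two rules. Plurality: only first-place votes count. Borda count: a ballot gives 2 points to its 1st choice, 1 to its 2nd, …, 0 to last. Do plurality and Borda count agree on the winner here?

Plurality first-place counts: Dana 10, Fay 5, Ben 7 → Dana.
Borda totals: Dana 32, Fay 10, Ben 24 → Dana.
The two rules agree on Dana.

Yes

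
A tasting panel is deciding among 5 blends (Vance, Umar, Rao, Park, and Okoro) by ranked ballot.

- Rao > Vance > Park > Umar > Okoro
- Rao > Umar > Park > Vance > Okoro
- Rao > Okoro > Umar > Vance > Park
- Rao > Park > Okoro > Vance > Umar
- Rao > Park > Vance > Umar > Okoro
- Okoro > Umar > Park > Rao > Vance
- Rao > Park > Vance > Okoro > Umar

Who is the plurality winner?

Rao

First-place vote totals:
  Vance: 0
  Umar: 0
  Rao: 6
  Park: 0
  Okoro: 1
Rao has the most first-place votes.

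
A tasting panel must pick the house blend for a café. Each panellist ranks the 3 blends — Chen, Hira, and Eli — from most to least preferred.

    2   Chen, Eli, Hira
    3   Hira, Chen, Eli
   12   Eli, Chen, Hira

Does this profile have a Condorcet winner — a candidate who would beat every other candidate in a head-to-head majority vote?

Yes

Head-to-head results (17 voters total):
Chen vs Hira: Chen wins 14–3.
Chen vs Eli: Eli wins 12–5.
Hira vs Eli: Eli wins 14–3.
Eli beats each rival — Chen (12–5), Hira (14–3) — so Eli is the Condorcet winner.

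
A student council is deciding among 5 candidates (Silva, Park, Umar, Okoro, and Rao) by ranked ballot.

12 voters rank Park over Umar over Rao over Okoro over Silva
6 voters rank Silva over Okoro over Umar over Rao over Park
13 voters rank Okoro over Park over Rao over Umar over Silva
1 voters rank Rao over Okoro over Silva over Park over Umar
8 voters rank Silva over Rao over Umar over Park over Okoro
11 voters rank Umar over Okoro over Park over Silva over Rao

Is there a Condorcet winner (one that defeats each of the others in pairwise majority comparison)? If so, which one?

There is no Condorcet winner

Head-to-head results (51 voters total):
Silva vs Park: Park wins 36–15.
Silva vs Umar: Umar wins 36–15.
Silva vs Okoro: Okoro wins 37–14.
Silva vs Rao: Rao wins 26–25.
Park vs Umar: Park wins 26–25.
Park vs Okoro: Okoro wins 31–20.
Park vs Rao: Park wins 36–15.
Umar vs Okoro: Umar wins 31–20.
Umar vs Rao: Umar wins 29–22.
Okoro vs Rao: Okoro wins 30–21.
No candidate beats all others: Park beats Umar beats Okoro beats Park, a majority cycle.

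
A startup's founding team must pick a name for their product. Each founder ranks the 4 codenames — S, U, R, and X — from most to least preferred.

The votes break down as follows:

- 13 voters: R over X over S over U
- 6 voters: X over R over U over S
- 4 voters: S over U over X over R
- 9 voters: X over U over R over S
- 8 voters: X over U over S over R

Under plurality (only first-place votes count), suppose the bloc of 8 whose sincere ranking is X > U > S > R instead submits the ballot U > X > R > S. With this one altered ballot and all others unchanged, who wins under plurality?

First-place totals with the altered ballot: S 4, U 8, R 13, X 15.
The winner is unchanged: still X.

X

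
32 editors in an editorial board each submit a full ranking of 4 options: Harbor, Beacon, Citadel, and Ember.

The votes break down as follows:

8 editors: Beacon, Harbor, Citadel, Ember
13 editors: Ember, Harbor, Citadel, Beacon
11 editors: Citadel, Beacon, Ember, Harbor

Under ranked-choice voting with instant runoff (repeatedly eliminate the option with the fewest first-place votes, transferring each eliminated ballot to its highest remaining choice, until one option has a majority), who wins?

Round 1: Ember 13, Citadel 11, Beacon 8, Harbor 0. Harbor has the fewest and is eliminated.
Round 2: Ember 13, Citadel 11, Beacon 8. Beacon has the fewest and is eliminated.
Round 3: Citadel 19, Ember 13. Citadel has a majority.

Citadel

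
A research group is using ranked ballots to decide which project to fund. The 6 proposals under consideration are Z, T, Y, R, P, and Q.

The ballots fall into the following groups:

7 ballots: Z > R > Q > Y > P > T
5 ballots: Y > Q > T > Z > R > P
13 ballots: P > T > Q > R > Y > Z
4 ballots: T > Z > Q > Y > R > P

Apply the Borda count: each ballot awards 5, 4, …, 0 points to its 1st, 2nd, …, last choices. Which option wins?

Q

Borda scores:
  Z: 7·5 + 5·2 + 13·0 + 4·4 = 61
  T: 7·0 + 5·3 + 13·4 + 4·5 = 87
  Y: 7·2 + 5·5 + 13·1 + 4·2 = 60
  R: 7·4 + 5·1 + 13·2 + 4·1 = 63
  P: 7·1 + 5·0 + 13·5 + 4·0 = 72
  Q: 7·3 + 5·4 + 13·3 + 4·3 = 92
Q has the highest total.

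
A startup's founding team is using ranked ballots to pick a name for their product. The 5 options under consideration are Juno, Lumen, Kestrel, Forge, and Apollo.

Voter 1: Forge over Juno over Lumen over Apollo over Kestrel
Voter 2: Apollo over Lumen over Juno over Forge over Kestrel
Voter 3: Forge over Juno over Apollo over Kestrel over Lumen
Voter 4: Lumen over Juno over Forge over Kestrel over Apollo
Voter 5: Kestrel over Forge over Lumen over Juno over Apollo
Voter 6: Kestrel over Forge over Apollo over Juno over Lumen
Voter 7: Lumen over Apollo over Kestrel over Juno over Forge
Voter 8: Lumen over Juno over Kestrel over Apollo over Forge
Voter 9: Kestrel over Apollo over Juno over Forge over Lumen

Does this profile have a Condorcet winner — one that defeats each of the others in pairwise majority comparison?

Head-to-head results (9 voters total):
Juno vs Lumen: Lumen wins 5–4.
Juno vs Kestrel: Juno wins 5–4.
Juno vs Forge: Juno wins 5–4.
Juno vs Apollo: Juno wins 5–4.
Lumen vs Kestrel: Lumen wins 5–4.
Lumen vs Forge: Forge wins 5–4.
Lumen vs Apollo: Lumen wins 5–4.
Kestrel vs Forge: Kestrel wins 5–4.
Kestrel vs Apollo: Kestrel wins 5–4.
Forge vs Apollo: Forge wins 5–4.
No candidate beats all others: Juno beats Forge beats Lumen beats Juno, a majority cycle.

No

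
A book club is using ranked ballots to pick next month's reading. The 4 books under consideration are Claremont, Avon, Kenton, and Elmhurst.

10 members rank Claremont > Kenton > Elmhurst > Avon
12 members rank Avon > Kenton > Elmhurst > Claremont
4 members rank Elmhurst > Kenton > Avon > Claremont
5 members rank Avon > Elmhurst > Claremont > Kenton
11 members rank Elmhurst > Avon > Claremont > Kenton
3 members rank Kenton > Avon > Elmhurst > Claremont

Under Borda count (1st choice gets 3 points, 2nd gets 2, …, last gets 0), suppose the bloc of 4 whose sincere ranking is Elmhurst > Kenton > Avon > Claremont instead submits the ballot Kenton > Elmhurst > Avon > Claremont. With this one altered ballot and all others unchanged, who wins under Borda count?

Borda totals with the altered ballot: Claremont 46, Avon 83, Kenton 65, Elmhurst 76.
The winner is unchanged: still Avon.

Avon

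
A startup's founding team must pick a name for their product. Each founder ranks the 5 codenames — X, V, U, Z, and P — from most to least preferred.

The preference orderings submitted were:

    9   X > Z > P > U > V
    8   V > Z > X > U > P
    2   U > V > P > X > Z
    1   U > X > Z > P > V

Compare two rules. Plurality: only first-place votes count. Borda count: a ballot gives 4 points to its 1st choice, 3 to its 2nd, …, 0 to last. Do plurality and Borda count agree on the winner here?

Plurality first-place counts: X 9, V 8, U 3, Z 0, P 0 → X.
Borda totals: X 57, V 38, U 29, Z 53, P 23 → X.
The two rules agree on X.

Yes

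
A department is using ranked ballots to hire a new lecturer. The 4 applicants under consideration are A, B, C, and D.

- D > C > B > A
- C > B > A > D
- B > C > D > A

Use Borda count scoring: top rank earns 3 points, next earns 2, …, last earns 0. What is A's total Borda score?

Borda scores:
  A: 0 + 1 + 0 = 1
  B: 1 + 2 + 3 = 6
  C: 2 + 3 + 2 = 7
  D: 3 + 0 + 1 = 4

1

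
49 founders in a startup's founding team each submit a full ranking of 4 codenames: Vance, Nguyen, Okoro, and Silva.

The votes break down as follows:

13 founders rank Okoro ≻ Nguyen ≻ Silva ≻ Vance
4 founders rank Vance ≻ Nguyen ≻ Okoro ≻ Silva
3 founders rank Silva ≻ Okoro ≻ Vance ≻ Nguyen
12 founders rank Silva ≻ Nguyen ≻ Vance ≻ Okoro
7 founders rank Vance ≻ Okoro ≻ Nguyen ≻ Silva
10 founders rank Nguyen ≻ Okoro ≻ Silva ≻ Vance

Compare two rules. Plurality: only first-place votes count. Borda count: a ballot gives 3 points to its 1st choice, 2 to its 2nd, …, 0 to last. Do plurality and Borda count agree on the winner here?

No

Plurality first-place counts: Vance 11, Nguyen 10, Okoro 13, Silva 15 → Silva.
Borda totals: Vance 48, Nguyen 95, Okoro 83, Silva 68 → Nguyen.
The two rules disagree: plurality picks Silva, Borda picks Nguyen.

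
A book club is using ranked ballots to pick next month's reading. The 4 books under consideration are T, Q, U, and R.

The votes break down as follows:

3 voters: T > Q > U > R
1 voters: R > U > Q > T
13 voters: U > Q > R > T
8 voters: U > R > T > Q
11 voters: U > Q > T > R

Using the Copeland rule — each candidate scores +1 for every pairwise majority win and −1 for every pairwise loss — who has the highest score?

U

Pairwise results:
  T vs Q: Q wins 25–11.
  T vs U: U wins 33–3.
  T vs R: R wins 22–14.
  Q vs U: U wins 33–3.
  Q vs R: Q wins 27–9.
  U vs R: U wins 35–1.
Copeland scores (wins − losses):
  T: 0 − 3 = -3
  Q: 2 − 1 = 1
  U: 3 − 0 = 3
  R: 1 − 2 = -1
U has the best Copeland score.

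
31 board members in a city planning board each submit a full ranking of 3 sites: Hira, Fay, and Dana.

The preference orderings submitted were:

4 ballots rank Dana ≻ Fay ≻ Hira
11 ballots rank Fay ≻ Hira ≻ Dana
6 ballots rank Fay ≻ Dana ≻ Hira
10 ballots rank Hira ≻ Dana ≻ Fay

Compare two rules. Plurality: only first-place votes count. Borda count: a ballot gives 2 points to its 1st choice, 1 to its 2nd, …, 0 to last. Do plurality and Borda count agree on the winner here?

Yes

Plurality first-place counts: Hira 10, Fay 17, Dana 4 → Fay.
Borda totals: Hira 31, Fay 38, Dana 24 → Fay.
The two rules agree on Fay.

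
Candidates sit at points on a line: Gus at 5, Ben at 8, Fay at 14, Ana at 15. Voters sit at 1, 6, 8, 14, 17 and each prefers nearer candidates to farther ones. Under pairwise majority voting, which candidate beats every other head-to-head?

Ben

With single-peaked preferences on a line, the Condorcet winner is the candidate closest to the median voter.
The median voter (position 8) is closest to Ben at 8.
Check: Ben vs Fay — voters closer to Ben: 3 of 5.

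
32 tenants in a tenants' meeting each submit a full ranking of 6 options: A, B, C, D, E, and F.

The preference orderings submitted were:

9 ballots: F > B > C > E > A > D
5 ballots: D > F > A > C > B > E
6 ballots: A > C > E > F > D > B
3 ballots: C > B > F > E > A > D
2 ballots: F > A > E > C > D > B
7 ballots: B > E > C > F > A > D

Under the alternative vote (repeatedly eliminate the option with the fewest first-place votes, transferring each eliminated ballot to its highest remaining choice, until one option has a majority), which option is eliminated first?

E

Round 1: F 11, B 7, A 6, D 5, C 3, E 0. E has the fewest and is eliminated.
Round 2: F 11, B 7, A 6, D 5, C 3. C has the fewest and is eliminated.
Round 3: F 11, B 10, A 6, D 5. D has the fewest and is eliminated.
Round 4: F 16, B 10, A 6. A has the fewest and is eliminated.
Round 5: F 22, B 10. F has a majority.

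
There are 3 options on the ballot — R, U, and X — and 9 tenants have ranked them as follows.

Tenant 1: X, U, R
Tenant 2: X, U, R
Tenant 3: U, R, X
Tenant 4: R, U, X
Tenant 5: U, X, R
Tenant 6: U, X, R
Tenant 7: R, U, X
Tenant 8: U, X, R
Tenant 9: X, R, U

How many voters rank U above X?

6

Ballots ranking U above X: 6.
Ballots ranking X above U: 3.
So 6 of 9 voters prefer U to X.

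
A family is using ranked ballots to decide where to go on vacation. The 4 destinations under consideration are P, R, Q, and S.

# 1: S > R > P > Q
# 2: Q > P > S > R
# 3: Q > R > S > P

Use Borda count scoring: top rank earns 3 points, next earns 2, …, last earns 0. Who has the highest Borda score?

Borda scores:
  P: 1 + 2 + 0 = 3
  R: 2 + 0 + 2 = 4
  Q: 0 + 3 + 3 = 6
  S: 3 + 1 + 1 = 5
Q has the highest total.

Q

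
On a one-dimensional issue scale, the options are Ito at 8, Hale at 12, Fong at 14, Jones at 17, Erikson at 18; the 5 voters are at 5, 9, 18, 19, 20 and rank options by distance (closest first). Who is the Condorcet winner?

Erikson

With single-peaked preferences on a line, the Condorcet winner is the candidate closest to the median voter.
The median voter (position 18) is closest to Erikson at 18.
Check: Erikson vs Fong — voters closer to Erikson: 3 of 5.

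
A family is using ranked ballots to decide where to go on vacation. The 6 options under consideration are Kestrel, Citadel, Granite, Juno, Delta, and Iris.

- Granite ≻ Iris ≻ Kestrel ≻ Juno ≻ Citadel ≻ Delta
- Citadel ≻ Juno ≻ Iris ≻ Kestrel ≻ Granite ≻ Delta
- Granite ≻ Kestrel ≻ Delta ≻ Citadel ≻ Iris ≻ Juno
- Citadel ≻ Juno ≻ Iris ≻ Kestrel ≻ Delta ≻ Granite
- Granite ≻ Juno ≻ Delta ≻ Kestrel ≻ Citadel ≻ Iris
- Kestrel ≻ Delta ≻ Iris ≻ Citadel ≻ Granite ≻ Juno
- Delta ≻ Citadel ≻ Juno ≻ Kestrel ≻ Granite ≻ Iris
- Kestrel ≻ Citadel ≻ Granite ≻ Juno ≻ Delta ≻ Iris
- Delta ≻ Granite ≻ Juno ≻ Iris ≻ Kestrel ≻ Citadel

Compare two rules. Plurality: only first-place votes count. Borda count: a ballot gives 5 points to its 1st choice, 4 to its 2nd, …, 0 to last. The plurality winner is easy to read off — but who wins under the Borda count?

Plurality first-place counts: Kestrel 2, Citadel 2, Granite 3, Juno 0, Delta 2, Iris 0 → Granite.
Borda totals: Kestrel 26, Citadel 24, Granite 25, Juno 22, Delta 22, Iris 16 → Kestrel.

Kestrel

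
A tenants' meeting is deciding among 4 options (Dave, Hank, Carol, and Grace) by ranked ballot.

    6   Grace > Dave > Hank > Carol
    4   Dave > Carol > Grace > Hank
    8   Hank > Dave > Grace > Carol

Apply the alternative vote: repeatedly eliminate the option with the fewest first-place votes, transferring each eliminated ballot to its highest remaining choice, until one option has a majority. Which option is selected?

Grace

Round 1: Hank 8, Grace 6, Dave 4, Carol 0. Carol has the fewest and is eliminated.
Round 2: Hank 8, Grace 6, Dave 4. Dave has the fewest and is eliminated.
Round 3: Grace 10, Hank 8. Grace has a majority.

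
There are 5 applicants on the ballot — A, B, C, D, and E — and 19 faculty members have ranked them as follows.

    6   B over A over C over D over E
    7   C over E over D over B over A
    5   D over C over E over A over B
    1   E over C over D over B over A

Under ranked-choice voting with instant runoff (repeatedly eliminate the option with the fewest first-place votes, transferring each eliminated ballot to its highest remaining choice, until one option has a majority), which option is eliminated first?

A

Round 1: C 7, B 6, D 5, E 1, A 0. A has the fewest and is eliminated.
Round 2: C 7, B 6, D 5, E 1. E has the fewest and is eliminated.
Round 3: C 8, B 6, D 5. D has the fewest and is eliminated.
Round 4: C 13, B 6. C has a majority.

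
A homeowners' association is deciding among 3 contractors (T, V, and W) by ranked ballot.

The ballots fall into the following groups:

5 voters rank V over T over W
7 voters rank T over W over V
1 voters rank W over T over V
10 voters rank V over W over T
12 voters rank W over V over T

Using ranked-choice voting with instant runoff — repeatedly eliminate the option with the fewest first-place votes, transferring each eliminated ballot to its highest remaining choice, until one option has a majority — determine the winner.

W

Round 1: V 15, W 13, T 7. T has the fewest and is eliminated.
Round 2: W 20, V 15. W has a majority.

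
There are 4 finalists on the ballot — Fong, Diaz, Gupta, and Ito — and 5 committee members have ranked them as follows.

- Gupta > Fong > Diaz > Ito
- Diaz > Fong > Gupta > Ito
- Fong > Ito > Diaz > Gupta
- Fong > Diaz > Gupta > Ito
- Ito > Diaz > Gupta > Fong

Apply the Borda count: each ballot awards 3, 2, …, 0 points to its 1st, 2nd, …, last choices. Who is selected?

Fong

Borda scores:
  Fong: 2 + 2 + 3 + 3 + 0 = 10
  Diaz: 1 + 3 + 1 + 2 + 2 = 9
  Gupta: 3 + 1 + 0 + 1 + 1 = 6
  Ito: 0 + 0 + 2 + 0 + 3 = 5
Fong has the highest total.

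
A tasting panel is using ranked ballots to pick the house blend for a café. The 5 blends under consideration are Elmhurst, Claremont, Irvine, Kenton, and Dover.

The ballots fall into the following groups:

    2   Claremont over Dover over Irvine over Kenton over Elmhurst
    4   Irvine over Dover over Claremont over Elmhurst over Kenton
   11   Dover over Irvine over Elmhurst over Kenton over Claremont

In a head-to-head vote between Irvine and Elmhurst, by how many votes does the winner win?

Ballots ranking Irvine above Elmhurst: 2+4+11 = 17.
Ballots ranking Elmhurst above Irvine: 0.
Irvine wins 17–0, a margin of 17.

17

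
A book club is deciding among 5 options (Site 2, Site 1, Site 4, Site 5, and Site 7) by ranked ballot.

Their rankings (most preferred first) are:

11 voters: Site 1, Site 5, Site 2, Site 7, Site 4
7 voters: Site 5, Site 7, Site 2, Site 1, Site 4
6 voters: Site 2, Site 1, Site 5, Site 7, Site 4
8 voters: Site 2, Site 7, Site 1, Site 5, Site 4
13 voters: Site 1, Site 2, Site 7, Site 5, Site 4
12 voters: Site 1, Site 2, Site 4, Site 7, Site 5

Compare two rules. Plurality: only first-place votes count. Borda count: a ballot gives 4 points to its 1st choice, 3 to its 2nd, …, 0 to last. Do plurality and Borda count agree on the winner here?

Plurality first-place counts: Site 2 14, Site 1 36, Site 4 0, Site 5 7, Site 7 0 → Site 1.
Borda totals: Site 2 167, Site 1 185, Site 4 24, Site 5 94, Site 7 100 → Site 1.
The two rules agree on Site 1.

Yes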